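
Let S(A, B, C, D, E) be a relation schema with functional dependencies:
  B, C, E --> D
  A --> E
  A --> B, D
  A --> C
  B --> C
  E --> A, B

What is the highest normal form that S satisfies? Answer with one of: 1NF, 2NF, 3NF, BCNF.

2NF

Candidate keys: {A}, {E}. Prime attributes: {A, E}.
For B --> C we have {B}⁺ = {B, C}; {B} is not a superkey, so BCNF fails.
B --> C determines the non-prime attribute {C} from a non-superkey — 3NF is violated.
With only single-attribute keys there can be no partial dependency, so 2NF holds.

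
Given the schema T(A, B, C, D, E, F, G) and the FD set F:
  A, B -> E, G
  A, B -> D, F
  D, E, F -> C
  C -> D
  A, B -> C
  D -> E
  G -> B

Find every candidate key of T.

Attributes never on any right-hand side: {A} — every candidate key must contain it.
{A, B}⁺ = {A, B, C, D, E, F, G} — all of the relation — so {A, B} is a candidate key.
{A, G}⁺ = {A, B, C, D, E, F, G} — all of the relation — so {A, G} is a candidate key.
Any other superkey properly contains one of these, so there are no further candidate keys.

{A, B}, {A, G}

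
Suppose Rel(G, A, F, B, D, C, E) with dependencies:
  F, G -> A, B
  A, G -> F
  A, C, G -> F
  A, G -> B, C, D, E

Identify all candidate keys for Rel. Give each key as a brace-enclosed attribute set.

{G} never appears on the right of any FD, so every key must include it.
{A, G}⁺ = {A, B, C, D, E, F, G}, which is every attribute, so {A, G} is a candidate key.
{F, G}⁺ = {A, B, C, D, E, F, G}, which is every attribute, so {F, G} is a candidate key.
These are minimal and exhaustive — every other superkey contains one of them.

{A, G}, {F, G}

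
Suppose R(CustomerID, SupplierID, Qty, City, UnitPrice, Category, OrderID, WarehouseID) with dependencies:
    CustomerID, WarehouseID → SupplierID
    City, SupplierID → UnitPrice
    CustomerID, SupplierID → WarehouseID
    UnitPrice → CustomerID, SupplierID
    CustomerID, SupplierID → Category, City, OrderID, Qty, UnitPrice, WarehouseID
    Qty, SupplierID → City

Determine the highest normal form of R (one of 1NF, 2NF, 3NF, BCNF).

Candidate keys: {City, SupplierID}, {CustomerID, SupplierID}, {CustomerID, WarehouseID}, {Qty, SupplierID}, {UnitPrice}. Prime attributes: {City, CustomerID, Qty, SupplierID, UnitPrice, WarehouseID}.
Each dependency's left side is a superkey — BCNF holds.

BCNF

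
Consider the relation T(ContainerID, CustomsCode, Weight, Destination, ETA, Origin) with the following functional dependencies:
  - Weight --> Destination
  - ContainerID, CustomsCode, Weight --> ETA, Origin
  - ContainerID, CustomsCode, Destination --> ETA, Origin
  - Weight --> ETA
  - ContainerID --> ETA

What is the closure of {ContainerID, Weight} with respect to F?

Start with {ContainerID, Weight}.
Weight --> Destination applies; add {Destination} → now {ContainerID, Destination, Weight}.
Weight --> ETA applies; add {ETA} → now {ContainerID, Destination, ETA, Weight}.
No further FD applies.

{ContainerID, Destination, ETA, Weight}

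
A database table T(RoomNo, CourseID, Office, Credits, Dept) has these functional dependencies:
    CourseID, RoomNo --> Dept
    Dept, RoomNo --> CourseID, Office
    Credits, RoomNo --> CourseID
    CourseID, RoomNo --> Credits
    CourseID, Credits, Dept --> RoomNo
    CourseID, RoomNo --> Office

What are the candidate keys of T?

{CourseID, RoomNo}⁺ = {CourseID, Credits, Dept, Office, RoomNo}, which is every attribute, so {CourseID, RoomNo} is a candidate key.
{Credits, RoomNo}⁺ = {CourseID, Credits, Dept, Office, RoomNo}, which is every attribute, so {Credits, RoomNo} is a candidate key.
{Dept, RoomNo}⁺ = {CourseID, Credits, Dept, Office, RoomNo}, which is every attribute, so {Dept, RoomNo} is a candidate key.
{CourseID, Credits, Dept}⁺ = {CourseID, Credits, Dept, Office, RoomNo}, which is every attribute, so {CourseID, Credits, Dept} is a candidate key.
Any other superkey properly contains one of these, so there are no further candidate keys.

{CourseID, Credits, Dept}, {CourseID, RoomNo}, {Credits, RoomNo}, {Dept, RoomNo}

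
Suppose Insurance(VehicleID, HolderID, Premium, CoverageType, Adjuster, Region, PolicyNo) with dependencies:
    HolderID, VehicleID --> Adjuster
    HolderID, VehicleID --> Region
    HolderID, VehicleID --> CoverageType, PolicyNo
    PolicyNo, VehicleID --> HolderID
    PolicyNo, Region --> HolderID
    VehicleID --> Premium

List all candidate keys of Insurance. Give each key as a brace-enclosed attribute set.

Attributes never on any right-hand side: {VehicleID} — every candidate key must contain it.
{HolderID, VehicleID}⁺ = {Adjuster, CoverageType, HolderID, PolicyNo, Premium, Region, VehicleID} — all of the relation — so {HolderID, VehicleID} is a candidate key.
{PolicyNo, VehicleID}⁺ = {Adjuster, CoverageType, HolderID, PolicyNo, Premium, Region, VehicleID} — all of the relation — so {PolicyNo, VehicleID} is a candidate key.
No proper subset of any of these is a key, and no other minimal superkey exists.

{HolderID, VehicleID}, {PolicyNo, VehicleID}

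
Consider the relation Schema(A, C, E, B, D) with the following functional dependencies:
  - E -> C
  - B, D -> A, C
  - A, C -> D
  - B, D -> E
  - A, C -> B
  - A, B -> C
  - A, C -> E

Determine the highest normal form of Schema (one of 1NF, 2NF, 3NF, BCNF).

Candidate keys: {A, B}, {A, C}, {A, E}, {B, D}. Prime attributes: {A, B, C, D, E}.
E -> C: {E}⁺ = {C, E}, which is not all of the attributes, so the left side is not a superkey — BCNF is violated.
Its right-hand attributes {C} are all prime, as are those of every other non-superkey FD — the relation is in 3NF.

3NF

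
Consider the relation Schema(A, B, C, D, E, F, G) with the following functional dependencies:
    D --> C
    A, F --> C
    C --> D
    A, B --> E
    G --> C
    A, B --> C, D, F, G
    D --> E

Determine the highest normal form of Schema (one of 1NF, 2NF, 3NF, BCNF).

2NF

Candidate key: {A, B}. Prime attributes: {A, B}.
For D --> C we have {D}⁺ = {C, D, E}; {D} is not a superkey, so BCNF fails.
D --> C determines the non-prime attribute {C} from a non-superkey — 3NF is violated.
Checking every proper subset of each key, none determines a non-prime attribute — 2NF is satisfied.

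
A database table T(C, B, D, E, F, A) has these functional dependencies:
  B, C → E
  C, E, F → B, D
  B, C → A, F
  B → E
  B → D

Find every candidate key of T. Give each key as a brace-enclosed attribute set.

No FD produces {C}, so it must be in every candidate key.
{B, C}⁺ = {A, B, C, D, E, F} — all of the relation — so {B, C} is a candidate key.
{C, E, F}⁺ = {A, B, C, D, E, F} — all of the relation — so {C, E, F} is a candidate key.
These are minimal and exhaustive — every other superkey contains one of them.

{B, C}, {C, E, F}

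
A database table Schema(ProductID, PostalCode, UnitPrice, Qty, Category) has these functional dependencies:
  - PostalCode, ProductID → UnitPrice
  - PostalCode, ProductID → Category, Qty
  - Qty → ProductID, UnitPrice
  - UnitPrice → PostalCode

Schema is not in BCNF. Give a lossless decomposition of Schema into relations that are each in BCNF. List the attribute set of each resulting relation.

{Category, ProductID, Qty, UnitPrice}; {PostalCode, UnitPrice}

Candidate keys of the original relation: {PostalCode, ProductID}, {ProductID, UnitPrice}, {Qty}.
Within {Category, PostalCode, ProductID, Qty, UnitPrice}: {UnitPrice}⁺ ∩ {Category, PostalCode, ProductID, Qty, UnitPrice} = {PostalCode, UnitPrice}, not the whole set, so UnitPrice → PostalCode violates BCNF; decompose into {PostalCode, UnitPrice} and {Category, ProductID, Qty, UnitPrice}.
{PostalCode, UnitPrice} is in BCNF.
{Category, ProductID, Qty, UnitPrice} is in BCNF.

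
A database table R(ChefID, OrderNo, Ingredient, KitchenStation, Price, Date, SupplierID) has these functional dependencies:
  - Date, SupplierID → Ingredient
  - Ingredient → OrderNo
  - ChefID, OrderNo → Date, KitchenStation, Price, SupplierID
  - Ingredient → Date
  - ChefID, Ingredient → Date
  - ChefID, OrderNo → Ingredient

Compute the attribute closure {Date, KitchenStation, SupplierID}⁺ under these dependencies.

{Date, Ingredient, KitchenStation, OrderNo, SupplierID}

Start with {Date, KitchenStation, SupplierID}.
Date, SupplierID → Ingredient applies; add {Ingredient} → now {Date, Ingredient, KitchenStation, SupplierID}.
Ingredient → OrderNo applies; add {OrderNo} → now {Date, Ingredient, KitchenStation, OrderNo, SupplierID}.
No further FD applies.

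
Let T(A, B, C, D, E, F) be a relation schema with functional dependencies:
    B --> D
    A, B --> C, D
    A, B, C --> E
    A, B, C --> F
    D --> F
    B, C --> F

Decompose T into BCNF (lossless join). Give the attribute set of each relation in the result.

{A, B, C, E}; {B, D}; {D, F}

Candidate key of the original relation: {A, B}.
{A, B, C, D, E, F}: {B} determines {B, D, F} here but is not a superkey — split on B --> D, F, giving {B, D, F} and {A, B, C, E}.
{B, D, F}: {D} determines {D, F} here but is not a superkey — split on D --> F, giving {D, F} and {B, D}.
{D, F} has no BCNF violation.
{B, D} has no BCNF violation.
{A, B, C, E} has no BCNF violation.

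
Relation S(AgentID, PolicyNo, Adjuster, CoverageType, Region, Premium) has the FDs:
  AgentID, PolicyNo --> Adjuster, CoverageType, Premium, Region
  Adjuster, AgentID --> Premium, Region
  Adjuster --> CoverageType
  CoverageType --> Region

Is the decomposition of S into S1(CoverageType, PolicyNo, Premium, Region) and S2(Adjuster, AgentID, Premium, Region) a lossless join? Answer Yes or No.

No

The shared attributes are {Premium, Region} and {Premium, Region}⁺ = {Premium, Region}.
Neither S1 nor S2 is contained in that closure, so the decomposition is lossy.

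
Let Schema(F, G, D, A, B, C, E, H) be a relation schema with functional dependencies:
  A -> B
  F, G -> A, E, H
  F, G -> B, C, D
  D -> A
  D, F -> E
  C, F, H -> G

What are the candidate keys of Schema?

{F} never appears on the right of any FD, so every key must include it.
{F, G}⁺ = {A, B, C, D, E, F, G, H}, which is every attribute, so {F, G} is a candidate key.
{C, F, H}⁺ = {A, B, C, D, E, F, G, H}, which is every attribute, so {C, F, H} is a candidate key.
Any other superkey properly contains one of these, so there are no further candidate keys.

{C, F, H}, {F, G}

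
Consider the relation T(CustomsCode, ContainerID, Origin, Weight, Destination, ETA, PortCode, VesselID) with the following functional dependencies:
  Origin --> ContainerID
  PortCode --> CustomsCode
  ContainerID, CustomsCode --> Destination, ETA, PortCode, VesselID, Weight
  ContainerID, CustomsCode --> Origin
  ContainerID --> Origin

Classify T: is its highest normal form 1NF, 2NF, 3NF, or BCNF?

3NF

Candidate keys: {ContainerID, CustomsCode}, {ContainerID, PortCode}, {CustomsCode, Origin}, {Origin, PortCode}. Prime attributes: {ContainerID, CustomsCode, Origin, PortCode}.
Origin --> ContainerID breaks BCNF: {Origin}⁺ = {ContainerID, Origin}, so {Origin} is not a superkey.
Its right-hand attributes {ContainerID} are all prime, as are those of every other non-superkey FD — the relation is in 3NF.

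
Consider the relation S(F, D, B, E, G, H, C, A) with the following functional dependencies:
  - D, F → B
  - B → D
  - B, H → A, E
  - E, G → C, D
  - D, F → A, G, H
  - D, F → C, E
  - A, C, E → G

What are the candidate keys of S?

{F} never appears on the right of any FD, so every key must include it.
{B, F} is a candidate key since {B, F}⁺ = {A, B, C, D, E, F, G, H} covers every attribute.
{D, F} is a candidate key since {D, F}⁺ = {A, B, C, D, E, F, G, H} covers every attribute.
{E, F, G} is a candidate key since {E, F, G}⁺ = {A, B, C, D, E, F, G, H} covers every attribute.
{A, C, E, F} is a candidate key since {A, C, E, F}⁺ = {A, B, C, D, E, F, G, H} covers every attribute.
No proper subset of any of these is a key, and no other minimal superkey exists.

{A, C, E, F}, {B, F}, {D, F}, {E, F, G}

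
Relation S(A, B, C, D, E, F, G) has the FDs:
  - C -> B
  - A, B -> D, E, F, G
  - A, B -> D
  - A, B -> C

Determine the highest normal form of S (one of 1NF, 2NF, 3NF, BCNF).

Candidate keys: {A, B}, {A, C}. Prime attributes: {A, B, C}.
C -> B breaks BCNF: {C}⁺ = {B, C}, so {C} is not a superkey.
Since {B} ⊆ prime attributes and every other non-superkey FD also has a prime right side, the schema is in 3NF.

3NF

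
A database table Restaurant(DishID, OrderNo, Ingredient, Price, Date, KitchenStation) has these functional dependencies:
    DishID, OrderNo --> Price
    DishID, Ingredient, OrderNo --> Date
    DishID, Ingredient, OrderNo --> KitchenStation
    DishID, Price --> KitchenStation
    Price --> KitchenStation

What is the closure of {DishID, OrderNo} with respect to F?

{DishID, KitchenStation, OrderNo, Price}

Start with {DishID, OrderNo}.
DishID, OrderNo --> Price applies; add {Price} → now {DishID, OrderNo, Price}.
DishID, Price --> KitchenStation applies; add {KitchenStation} → now {DishID, KitchenStation, OrderNo, Price}.
No further FD applies.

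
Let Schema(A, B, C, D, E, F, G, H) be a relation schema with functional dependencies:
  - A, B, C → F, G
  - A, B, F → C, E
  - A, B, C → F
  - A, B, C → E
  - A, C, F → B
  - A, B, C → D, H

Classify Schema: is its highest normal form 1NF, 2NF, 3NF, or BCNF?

BCNF

Candidate keys: {A, B, C}, {A, B, F}, {A, C, F}. Prime attributes: {A, B, C, F}.
The left-hand side of every FD is a superkey, so BCNF is satisfied.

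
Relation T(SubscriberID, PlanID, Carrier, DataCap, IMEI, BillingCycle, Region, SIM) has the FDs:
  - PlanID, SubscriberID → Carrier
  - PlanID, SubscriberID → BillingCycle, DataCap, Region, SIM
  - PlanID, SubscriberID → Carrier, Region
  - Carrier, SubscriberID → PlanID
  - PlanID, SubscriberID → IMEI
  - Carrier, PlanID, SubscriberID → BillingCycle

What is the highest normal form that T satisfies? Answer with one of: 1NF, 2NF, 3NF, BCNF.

BCNF

Candidate keys: {Carrier, SubscriberID}, {PlanID, SubscriberID}. Prime attributes: {Carrier, PlanID, SubscriberID}.
The left-hand side of every FD is a superkey, so BCNF is satisfied.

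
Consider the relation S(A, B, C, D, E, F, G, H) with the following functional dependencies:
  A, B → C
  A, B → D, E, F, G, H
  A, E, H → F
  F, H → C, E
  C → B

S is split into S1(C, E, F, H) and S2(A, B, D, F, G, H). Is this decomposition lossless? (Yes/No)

The shared attributes are {F, H} and {F, H}⁺ = {B, C, E, F, H}.
This includes all of S1, so the common attributes are a superkey of S1 — the join is lossless.

Yes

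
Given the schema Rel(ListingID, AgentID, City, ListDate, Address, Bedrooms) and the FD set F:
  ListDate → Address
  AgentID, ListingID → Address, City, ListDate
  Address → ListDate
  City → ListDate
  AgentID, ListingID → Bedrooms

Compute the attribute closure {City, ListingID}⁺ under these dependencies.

{Address, City, ListDate, ListingID}

Start with {City, ListingID}.
City → ListDate applies; add {ListDate} → now {City, ListDate, ListingID}.
ListDate → Address applies; add {Address} → now {Address, City, ListDate, ListingID}.
No further FD applies.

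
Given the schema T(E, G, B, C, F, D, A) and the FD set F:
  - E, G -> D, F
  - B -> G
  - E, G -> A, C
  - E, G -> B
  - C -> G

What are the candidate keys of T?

{B, E}, {C, E}, {E, G}

No FD produces {E}, so it must be in every candidate key.
Closure of {B, E} is {A, B, C, D, E, F, G}, the whole schema; {B, E} is a candidate key.
Closure of {C, E} is {A, B, C, D, E, F, G}, the whole schema; {C, E} is a candidate key.
Closure of {E, G} is {A, B, C, D, E, F, G}, the whole schema; {E, G} is a candidate key.
No proper subset of any of these is a key, and no other minimal superkey exists.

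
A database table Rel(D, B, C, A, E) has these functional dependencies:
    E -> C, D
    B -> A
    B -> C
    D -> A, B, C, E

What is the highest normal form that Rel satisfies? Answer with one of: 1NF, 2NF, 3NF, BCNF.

Candidate keys: {D}, {E}. Prime attributes: {D, E}.
For B -> A we have {B}⁺ = {A, B, C}; {B} is not a superkey, so BCNF fails.
B -> A has non-prime {A} on the right and a non-superkey on the left, so 3NF fails.
All keys have size 1, which rules out partial dependencies — 2NF is satisfied.

2NF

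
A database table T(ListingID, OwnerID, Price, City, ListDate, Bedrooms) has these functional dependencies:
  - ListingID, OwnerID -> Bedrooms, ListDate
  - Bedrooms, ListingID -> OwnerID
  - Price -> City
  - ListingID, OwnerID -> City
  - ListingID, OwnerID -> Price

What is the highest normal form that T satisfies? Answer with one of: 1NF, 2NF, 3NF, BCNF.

Candidate keys: {Bedrooms, ListingID}, {ListingID, OwnerID}. Prime attributes: {Bedrooms, ListingID, OwnerID}.
Price -> City breaks BCNF: {Price}⁺ = {City, Price}, so {Price} is not a superkey.
Price -> City has non-prime {City} on the right and a non-superkey on the left, so 3NF fails.
Checking every proper subset of each key, none determines a non-prime attribute — 2NF is satisfied.

2NF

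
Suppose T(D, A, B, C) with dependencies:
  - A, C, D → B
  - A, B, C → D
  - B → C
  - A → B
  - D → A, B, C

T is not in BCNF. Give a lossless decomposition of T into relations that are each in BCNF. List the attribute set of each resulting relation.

{A, B, D}; {B, C}

Candidate keys of the original relation: {A}, {D}.
{A, B, C, D}: {B} determines {B, C} here but is not a superkey — split on B → C, giving {B, C} and {A, B, D}.
{B, C} is in BCNF.
{A, B, D} is in BCNF.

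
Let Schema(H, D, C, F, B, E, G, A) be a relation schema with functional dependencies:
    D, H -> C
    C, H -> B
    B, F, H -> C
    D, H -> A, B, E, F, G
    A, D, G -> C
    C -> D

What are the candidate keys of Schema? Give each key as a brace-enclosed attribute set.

{B, F, H}, {C, H}, {D, H}

Attributes never on any right-hand side: {H} — every candidate key must contain it.
{C, H} is a candidate key since {C, H}⁺ = {A, B, C, D, E, F, G, H} covers every attribute.
{D, H} is a candidate key since {D, H}⁺ = {A, B, C, D, E, F, G, H} covers every attribute.
{B, F, H} is a candidate key since {B, F, H}⁺ = {A, B, C, D, E, F, G, H} covers every attribute.
Any other superkey properly contains one of these, so there are no further candidate keys.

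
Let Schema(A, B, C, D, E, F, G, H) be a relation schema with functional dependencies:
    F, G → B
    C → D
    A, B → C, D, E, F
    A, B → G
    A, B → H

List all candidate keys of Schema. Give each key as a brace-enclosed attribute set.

Attributes never on any right-hand side: {A} — every candidate key must contain it.
{A, B} is a candidate key since {A, B}⁺ = {A, B, C, D, E, F, G, H} covers every attribute.
{A, F, G} is a candidate key since {A, F, G}⁺ = {A, B, C, D, E, F, G, H} covers every attribute.
Any other superkey properly contains one of these, so there are no further candidate keys.

{A, B}, {A, F, G}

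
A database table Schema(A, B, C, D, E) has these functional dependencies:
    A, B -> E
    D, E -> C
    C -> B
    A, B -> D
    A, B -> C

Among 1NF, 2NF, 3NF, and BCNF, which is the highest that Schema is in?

Candidate keys: {A, B}, {A, C}, {A, D, E}. Prime attributes: {A, B, C, D, E}.
D, E -> C breaks BCNF: {D, E}⁺ = {B, C, D, E}, so {D, E} is not a superkey.
Since {C} ⊆ prime attributes and every other non-superkey FD also has a prime right side, the schema is in 3NF.

3NF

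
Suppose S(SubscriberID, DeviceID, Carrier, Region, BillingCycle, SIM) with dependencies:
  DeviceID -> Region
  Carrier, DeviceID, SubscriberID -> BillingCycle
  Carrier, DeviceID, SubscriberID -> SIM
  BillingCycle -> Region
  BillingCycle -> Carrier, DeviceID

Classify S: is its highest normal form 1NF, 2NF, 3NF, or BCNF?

Candidate keys: {BillingCycle, SubscriberID}, {Carrier, DeviceID, SubscriberID}. Prime attributes: {BillingCycle, Carrier, DeviceID, SubscriberID}.
DeviceID -> Region: {DeviceID}⁺ = {DeviceID, Region}, which is not all of the attributes, so the left side is not a superkey — BCNF is violated.
Because {Region} is non-prime and the left side of DeviceID -> Region is not a superkey, the relation is not in 3NF.
The proper key subset {BillingCycle} of {BillingCycle, SubscriberID} determines non-prime {Region}, so the relation is not even in 2NF.

1NF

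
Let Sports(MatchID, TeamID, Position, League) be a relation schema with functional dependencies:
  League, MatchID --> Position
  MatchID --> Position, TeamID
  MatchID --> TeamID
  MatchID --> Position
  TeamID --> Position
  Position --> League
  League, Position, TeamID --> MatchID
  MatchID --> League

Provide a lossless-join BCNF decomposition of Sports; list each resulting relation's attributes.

{League, Position}; {MatchID, Position, TeamID}

Candidate keys of the original relation: {MatchID}, {TeamID}.
Within {League, MatchID, Position, TeamID}: {Position}⁺ ∩ {League, MatchID, Position, TeamID} = {League, Position}, not the whole set, so Position --> League violates BCNF; decompose into {League, Position} and {MatchID, Position, TeamID}.
{League, Position} has no BCNF violation.
{MatchID, Position, TeamID} has no BCNF violation.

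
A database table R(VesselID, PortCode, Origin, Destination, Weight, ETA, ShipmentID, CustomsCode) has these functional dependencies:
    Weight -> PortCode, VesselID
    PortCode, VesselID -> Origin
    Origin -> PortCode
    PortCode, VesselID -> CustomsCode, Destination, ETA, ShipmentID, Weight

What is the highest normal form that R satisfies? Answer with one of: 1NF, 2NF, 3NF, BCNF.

Candidate keys: {Origin, VesselID}, {PortCode, VesselID}, {Weight}. Prime attributes: {Origin, PortCode, VesselID, Weight}.
Origin -> PortCode: {Origin}⁺ = {Origin, PortCode}, which is not all of the attributes, so the left side is not a superkey — BCNF is violated.
But every attribute on its right side ({PortCode}) is prime, and the same holds for every other non-superkey FD, so 3NF still holds.

3NF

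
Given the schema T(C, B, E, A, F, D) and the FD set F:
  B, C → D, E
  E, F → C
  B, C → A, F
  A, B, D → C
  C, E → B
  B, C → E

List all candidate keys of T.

{A, B, D}, {B, C}, {C, E}, {E, F}

{B, C}⁺ = {A, B, C, D, E, F}, which is every attribute, so {B, C} is a candidate key.
{C, E}⁺ = {A, B, C, D, E, F}, which is every attribute, so {C, E} is a candidate key.
{E, F}⁺ = {A, B, C, D, E, F}, which is every attribute, so {E, F} is a candidate key.
{A, B, D}⁺ = {A, B, C, D, E, F}, which is every attribute, so {A, B, D} is a candidate key.
Any other superkey properly contains one of these, so there are no further candidate keys.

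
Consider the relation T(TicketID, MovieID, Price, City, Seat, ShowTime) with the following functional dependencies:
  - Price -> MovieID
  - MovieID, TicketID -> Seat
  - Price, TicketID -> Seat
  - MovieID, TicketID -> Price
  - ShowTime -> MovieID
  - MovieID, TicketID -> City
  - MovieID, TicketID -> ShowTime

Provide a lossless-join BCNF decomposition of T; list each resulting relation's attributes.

Candidate keys of the original relation: {MovieID, TicketID}, {Price, TicketID}, {ShowTime, TicketID}.
Within {City, MovieID, Price, Seat, ShowTime, TicketID}: {Price}⁺ ∩ {City, MovieID, Price, Seat, ShowTime, TicketID} = {MovieID, Price}, not the whole set, so Price -> MovieID violates BCNF; decompose into {MovieID, Price} and {City, Price, Seat, ShowTime, TicketID}.
{MovieID, Price} has no BCNF violation.
{City, Price, Seat, ShowTime, TicketID} has no BCNF violation.

{City, Price, Seat, ShowTime, TicketID}; {MovieID, Price}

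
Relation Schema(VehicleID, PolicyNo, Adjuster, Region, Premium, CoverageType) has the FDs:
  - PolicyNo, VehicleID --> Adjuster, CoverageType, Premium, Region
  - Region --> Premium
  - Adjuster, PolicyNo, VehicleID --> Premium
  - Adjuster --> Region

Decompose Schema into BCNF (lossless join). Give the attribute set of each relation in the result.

{Adjuster, CoverageType, PolicyNo, VehicleID}; {Adjuster, Region}; {Premium, Region}

Candidate key of the original relation: {PolicyNo, VehicleID}.
In {Adjuster, CoverageType, PolicyNo, Premium, Region, VehicleID}, {Region} is not a superkey ({Region}⁺ restricted to this set is {Premium, Region}), so split on Region --> Premium into {Premium, Region} and {Adjuster, CoverageType, PolicyNo, Region, VehicleID}.
{Premium, Region}: every determinant is a superkey — BCNF.
In {Adjuster, CoverageType, PolicyNo, Region, VehicleID}, {Adjuster} is not a superkey ({Adjuster}⁺ restricted to this set is {Adjuster, Region}), so split on Adjuster --> Region into {Adjuster, Region} and {Adjuster, CoverageType, PolicyNo, VehicleID}.
{Adjuster, Region}: every determinant is a superkey — BCNF.
{Adjuster, CoverageType, PolicyNo, VehicleID}: every determinant is a superkey — BCNF.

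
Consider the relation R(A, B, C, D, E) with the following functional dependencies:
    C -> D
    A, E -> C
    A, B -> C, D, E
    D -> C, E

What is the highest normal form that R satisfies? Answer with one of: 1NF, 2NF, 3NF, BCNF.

2NF

Candidate key: {A, B}. Prime attributes: {A, B}.
For C -> D we have {C}⁺ = {C, D, E}; {C} is not a superkey, so BCNF fails.
C -> D has non-prime {D} on the right and a non-superkey on the left, so 3NF fails.
No proper subset of a key has a non-prime attribute in its closure, so there is no partial dependency; 2NF holds.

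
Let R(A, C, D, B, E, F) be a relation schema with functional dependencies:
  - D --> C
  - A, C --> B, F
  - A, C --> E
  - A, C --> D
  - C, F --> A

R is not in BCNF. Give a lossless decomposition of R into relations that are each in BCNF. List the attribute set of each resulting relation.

Candidate keys of the original relation: {A, C}, {A, D}, {C, F}, {D, F}.
{A, B, C, D, E, F}: {D} determines {C, D} here but is not a superkey — split on D --> C, giving {C, D} and {A, B, D, E, F}.
{C, D}: every determinant is a superkey — BCNF.
{A, B, D, E, F}: every determinant is a superkey — BCNF.

{A, B, D, E, F}; {C, D}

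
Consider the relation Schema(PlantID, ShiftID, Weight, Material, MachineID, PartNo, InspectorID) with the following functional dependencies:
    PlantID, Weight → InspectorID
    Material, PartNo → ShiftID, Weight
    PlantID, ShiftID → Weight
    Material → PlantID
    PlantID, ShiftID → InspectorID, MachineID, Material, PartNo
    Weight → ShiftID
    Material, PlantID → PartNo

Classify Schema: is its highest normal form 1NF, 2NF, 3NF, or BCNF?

Candidate keys: {Material}, {PlantID, ShiftID}, {PlantID, Weight}. Prime attributes: {Material, PlantID, ShiftID, Weight}.
Weight → ShiftID breaks BCNF: {Weight}⁺ = {ShiftID, Weight}, so {Weight} is not a superkey.
Since {ShiftID} ⊆ prime attributes and every other non-superkey FD also has a prime right side, the schema is in 3NF.

3NF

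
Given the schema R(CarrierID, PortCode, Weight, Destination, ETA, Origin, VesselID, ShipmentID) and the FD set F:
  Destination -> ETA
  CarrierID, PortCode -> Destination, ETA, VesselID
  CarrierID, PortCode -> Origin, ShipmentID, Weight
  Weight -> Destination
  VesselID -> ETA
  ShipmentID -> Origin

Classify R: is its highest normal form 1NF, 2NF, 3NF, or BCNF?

2NF

Candidate key: {CarrierID, PortCode}. Prime attributes: {CarrierID, PortCode}.
For Destination -> ETA we have {Destination}⁺ = {Destination, ETA}; {Destination} is not a superkey, so BCNF fails.
Destination -> ETA has non-prime {ETA} on the right and a non-superkey on the left, so 3NF fails.
No non-prime attribute depends on a proper subset of any candidate key, so 2NF holds.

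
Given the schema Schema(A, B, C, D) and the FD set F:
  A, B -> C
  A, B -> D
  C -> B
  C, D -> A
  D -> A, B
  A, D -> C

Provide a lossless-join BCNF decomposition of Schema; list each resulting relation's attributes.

Candidate keys of the original relation: {A, B}, {A, C}, {D}.
Within {A, B, C, D}: {C}⁺ ∩ {A, B, C, D} = {B, C}, not the whole set, so C -> B violates BCNF; decompose into {B, C} and {A, C, D}.
{B, C} is in BCNF.
{A, C, D} is in BCNF.

{A, C, D}; {B, C}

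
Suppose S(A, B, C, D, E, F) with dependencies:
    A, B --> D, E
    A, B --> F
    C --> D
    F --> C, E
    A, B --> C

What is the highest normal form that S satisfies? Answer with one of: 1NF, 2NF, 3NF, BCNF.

2NF

Candidate key: {A, B}. Prime attributes: {A, B}.
For C --> D we have {C}⁺ = {C, D}; {C} is not a superkey, so BCNF fails.
C --> D determines the non-prime attribute {D} from a non-superkey — 3NF is violated.
No proper subset of a key has a non-prime attribute in its closure, so there is no partial dependency; 2NF holds.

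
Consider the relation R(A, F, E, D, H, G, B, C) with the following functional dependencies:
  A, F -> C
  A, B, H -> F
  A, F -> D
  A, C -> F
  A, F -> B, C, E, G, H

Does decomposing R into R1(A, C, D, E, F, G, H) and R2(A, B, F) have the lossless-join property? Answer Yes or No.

Common attributes: {A, F}; their closure is {A, B, C, D, E, F, G, H}.
Since R1 ⊆ {A, B, C, D, E, F, G, H}, the intersection is a superkey of R1; the decomposition is lossless.

Yes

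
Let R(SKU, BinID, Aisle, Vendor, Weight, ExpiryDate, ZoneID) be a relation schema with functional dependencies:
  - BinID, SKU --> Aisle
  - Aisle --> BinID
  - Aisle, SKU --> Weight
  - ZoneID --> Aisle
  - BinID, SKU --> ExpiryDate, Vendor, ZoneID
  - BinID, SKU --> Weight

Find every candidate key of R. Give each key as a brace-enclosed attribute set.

Attributes never on any right-hand side: {SKU} — every candidate key must contain it.
{Aisle, SKU}⁺ = {Aisle, BinID, ExpiryDate, SKU, Vendor, Weight, ZoneID} — all of the relation — so {Aisle, SKU} is a candidate key.
{BinID, SKU}⁺ = {Aisle, BinID, ExpiryDate, SKU, Vendor, Weight, ZoneID} — all of the relation — so {BinID, SKU} is a candidate key.
{SKU, ZoneID}⁺ = {Aisle, BinID, ExpiryDate, SKU, Vendor, Weight, ZoneID} — all of the relation — so {SKU, ZoneID} is a candidate key.
No proper subset of any of these is a key, and no other minimal superkey exists.

{Aisle, SKU}, {BinID, SKU}, {SKU, ZoneID}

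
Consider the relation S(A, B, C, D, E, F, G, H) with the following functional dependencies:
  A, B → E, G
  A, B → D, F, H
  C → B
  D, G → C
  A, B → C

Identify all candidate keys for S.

Attributes never on any right-hand side: {A} — every candidate key must contain it.
Closure of {A, B} is {A, B, C, D, E, F, G, H}, the whole schema; {A, B} is a candidate key.
Closure of {A, C} is {A, B, C, D, E, F, G, H}, the whole schema; {A, C} is a candidate key.
Closure of {A, D, G} is {A, B, C, D, E, F, G, H}, the whole schema; {A, D, G} is a candidate key.
Any other superkey properly contains one of these, so there are no further candidate keys.

{A, B}, {A, C}, {A, D, G}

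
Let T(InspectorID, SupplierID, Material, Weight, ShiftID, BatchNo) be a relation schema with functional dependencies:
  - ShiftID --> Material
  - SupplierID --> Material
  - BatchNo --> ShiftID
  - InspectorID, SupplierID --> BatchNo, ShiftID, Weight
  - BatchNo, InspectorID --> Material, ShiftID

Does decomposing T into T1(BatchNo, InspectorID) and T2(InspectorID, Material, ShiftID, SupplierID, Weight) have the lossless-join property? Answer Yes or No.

No

Common attributes: {InspectorID}; their closure is {InspectorID}.
Neither T1 nor T2 is contained in that closure, so the decomposition is lossy.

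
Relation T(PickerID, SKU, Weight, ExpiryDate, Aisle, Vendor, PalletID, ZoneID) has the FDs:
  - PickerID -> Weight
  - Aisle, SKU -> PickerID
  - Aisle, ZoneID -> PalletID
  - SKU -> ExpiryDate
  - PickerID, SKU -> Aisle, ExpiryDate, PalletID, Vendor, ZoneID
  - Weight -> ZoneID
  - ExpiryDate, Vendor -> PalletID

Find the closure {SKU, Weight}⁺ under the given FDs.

Start with {SKU, Weight}.
SKU -> ExpiryDate applies; add {ExpiryDate} → now {ExpiryDate, SKU, Weight}.
Weight -> ZoneID applies; add {ZoneID} → now {ExpiryDate, SKU, Weight, ZoneID}.
No further FD applies.

{ExpiryDate, SKU, Weight, ZoneID}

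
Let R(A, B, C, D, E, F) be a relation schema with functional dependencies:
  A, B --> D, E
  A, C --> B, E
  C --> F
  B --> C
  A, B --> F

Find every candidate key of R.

{A, B}, {A, C}

No FD produces {A}, so it must be in every candidate key.
{A, B}⁺ = {A, B, C, D, E, F}, which is every attribute, so {A, B} is a candidate key.
{A, C}⁺ = {A, B, C, D, E, F}, which is every attribute, so {A, C} is a candidate key.
No proper subset of any of these is a key, and no other minimal superkey exists.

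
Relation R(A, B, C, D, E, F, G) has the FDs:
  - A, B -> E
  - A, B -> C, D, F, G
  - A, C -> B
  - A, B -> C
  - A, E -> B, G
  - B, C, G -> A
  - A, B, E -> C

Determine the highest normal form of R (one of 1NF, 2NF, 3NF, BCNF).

Candidate keys: {A, B}, {A, C}, {A, E}, {B, C, G}. Prime attributes: {A, B, C, E, G}.
Every FD has a superkey on the left, so the relation is in BCNF.

BCNF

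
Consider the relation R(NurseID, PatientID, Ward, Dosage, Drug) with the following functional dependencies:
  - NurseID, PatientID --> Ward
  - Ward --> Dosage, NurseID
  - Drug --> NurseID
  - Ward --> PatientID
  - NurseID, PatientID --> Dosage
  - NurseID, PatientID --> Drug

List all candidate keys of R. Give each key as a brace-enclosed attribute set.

{Ward}⁺ = {Dosage, Drug, NurseID, PatientID, Ward}, which is every attribute, so {Ward} is a candidate key.
{Drug, PatientID}⁺ = {Dosage, Drug, NurseID, PatientID, Ward}, which is every attribute, so {Drug, PatientID} is a candidate key.
{NurseID, PatientID}⁺ = {Dosage, Drug, NurseID, PatientID, Ward}, which is every attribute, so {NurseID, PatientID} is a candidate key.
These are minimal and exhaustive — every other superkey contains one of them.

{Drug, PatientID}, {NurseID, PatientID}, {Ward}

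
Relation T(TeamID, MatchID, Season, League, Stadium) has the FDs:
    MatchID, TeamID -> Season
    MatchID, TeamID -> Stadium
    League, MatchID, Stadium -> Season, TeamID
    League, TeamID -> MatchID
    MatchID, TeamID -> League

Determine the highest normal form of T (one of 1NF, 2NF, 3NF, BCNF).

BCNF

Candidate keys: {League, MatchID, Stadium}, {League, TeamID}, {MatchID, TeamID}. Prime attributes: {League, MatchID, Stadium, TeamID}.
Each dependency's left side is a superkey — BCNF holds.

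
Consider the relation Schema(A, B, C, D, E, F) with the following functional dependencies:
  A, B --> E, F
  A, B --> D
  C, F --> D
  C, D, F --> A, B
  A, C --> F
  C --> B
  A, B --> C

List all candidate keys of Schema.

{A, B} is a candidate key since {A, B}⁺ = {A, B, C, D, E, F} covers every attribute.
{A, C} is a candidate key since {A, C}⁺ = {A, B, C, D, E, F} covers every attribute.
{C, F} is a candidate key since {C, F}⁺ = {A, B, C, D, E, F} covers every attribute.
No proper subset of any of these is a key, and no other minimal superkey exists.

{A, B}, {A, C}, {C, F}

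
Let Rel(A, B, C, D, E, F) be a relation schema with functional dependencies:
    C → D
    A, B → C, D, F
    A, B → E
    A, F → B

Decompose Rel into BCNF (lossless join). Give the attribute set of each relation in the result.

{A, B, C, E, F}; {C, D}

Candidate keys of the original relation: {A, B}, {A, F}.
In {A, B, C, D, E, F}, {C} is not a superkey ({C}⁺ restricted to this set is {C, D}), so split on C → D into {C, D} and {A, B, C, E, F}.
{C, D} is in BCNF.
{A, B, C, E, F} is in BCNF.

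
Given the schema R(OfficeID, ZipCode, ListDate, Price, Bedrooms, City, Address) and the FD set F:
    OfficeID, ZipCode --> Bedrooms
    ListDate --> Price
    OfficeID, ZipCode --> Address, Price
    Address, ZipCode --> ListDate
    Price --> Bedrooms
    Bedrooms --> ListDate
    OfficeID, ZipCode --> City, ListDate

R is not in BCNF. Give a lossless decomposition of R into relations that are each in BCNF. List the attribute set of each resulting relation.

{Address, City, OfficeID, ZipCode}; {Address, ListDate, ZipCode}; {Bedrooms, ListDate, Price}

Candidate key of the original relation: {OfficeID, ZipCode}.
In {Address, Bedrooms, City, ListDate, OfficeID, Price, ZipCode}, {ListDate} is not a superkey ({ListDate}⁺ restricted to this set is {Bedrooms, ListDate, Price}), so split on ListDate --> Bedrooms, Price into {Bedrooms, ListDate, Price} and {Address, City, ListDate, OfficeID, ZipCode}.
{Bedrooms, ListDate, Price} is in BCNF.
In {Address, City, ListDate, OfficeID, ZipCode}, {Address, ZipCode} is not a superkey ({Address, ZipCode}⁺ restricted to this set is {Address, ListDate, ZipCode}), so split on Address, ZipCode --> ListDate into {Address, ListDate, ZipCode} and {Address, City, OfficeID, ZipCode}.
{Address, ListDate, ZipCode} is in BCNF.
{Address, City, OfficeID, ZipCode} is in BCNF.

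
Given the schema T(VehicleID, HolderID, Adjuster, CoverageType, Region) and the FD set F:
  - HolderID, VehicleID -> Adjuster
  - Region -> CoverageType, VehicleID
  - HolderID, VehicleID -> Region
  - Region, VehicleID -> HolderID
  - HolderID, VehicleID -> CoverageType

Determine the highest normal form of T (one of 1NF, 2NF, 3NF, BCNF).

Candidate keys: {HolderID, VehicleID}, {Region}. Prime attributes: {HolderID, Region, VehicleID}.
Every FD has a superkey on the left, so the relation is in BCNF.

BCNF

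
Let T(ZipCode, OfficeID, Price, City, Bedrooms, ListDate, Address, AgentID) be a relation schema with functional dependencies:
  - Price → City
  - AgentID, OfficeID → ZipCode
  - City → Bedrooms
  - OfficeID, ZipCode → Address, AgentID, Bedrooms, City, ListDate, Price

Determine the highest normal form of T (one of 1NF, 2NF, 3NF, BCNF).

Candidate keys: {AgentID, OfficeID}, {OfficeID, ZipCode}. Prime attributes: {AgentID, OfficeID, ZipCode}.
Price → City breaks BCNF: {Price}⁺ = {Bedrooms, City, Price}, so {Price} is not a superkey.
Price → City has non-prime {City} on the right and a non-superkey on the left, so 3NF fails.
No proper subset of a key has a non-prime attribute in its closure, so there is no partial dependency; 2NF holds.

2NF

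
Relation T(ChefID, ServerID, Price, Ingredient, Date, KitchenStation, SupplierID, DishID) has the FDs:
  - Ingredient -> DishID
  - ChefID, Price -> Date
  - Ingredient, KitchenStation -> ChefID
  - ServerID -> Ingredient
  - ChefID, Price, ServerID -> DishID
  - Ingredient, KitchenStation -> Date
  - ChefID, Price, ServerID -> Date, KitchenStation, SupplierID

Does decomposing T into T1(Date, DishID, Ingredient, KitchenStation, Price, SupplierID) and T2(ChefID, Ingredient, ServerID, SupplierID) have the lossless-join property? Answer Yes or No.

No

T1 ∩ T2 = {Ingredient, SupplierID}; its closure under F is {DishID, Ingredient, SupplierID}.
Neither T1 nor T2 is contained in that closure, so the decomposition is lossy.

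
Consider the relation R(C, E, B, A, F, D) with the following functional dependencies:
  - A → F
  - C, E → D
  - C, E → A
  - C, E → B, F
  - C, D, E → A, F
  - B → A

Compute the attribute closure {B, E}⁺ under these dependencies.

Start with {B, E}.
B → A applies; add {A} → now {A, B, E}.
A → F applies; add {F} → now {A, B, E, F}.
No further FD applies.

{A, B, E, F}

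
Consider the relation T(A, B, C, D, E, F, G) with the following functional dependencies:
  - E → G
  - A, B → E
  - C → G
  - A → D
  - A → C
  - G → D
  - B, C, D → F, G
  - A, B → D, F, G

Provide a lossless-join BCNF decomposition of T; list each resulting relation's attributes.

{A, B, E, F}; {A, C}; {D, G}; {E, G}

Candidate key of the original relation: {A, B}.
Within {A, B, C, D, E, F, G}: {E}⁺ ∩ {A, B, C, D, E, F, G} = {D, E, G}, not the whole set, so E → D, G violates BCNF; decompose into {D, E, G} and {A, B, C, E, F}.
Within {D, E, G}: {G}⁺ ∩ {D, E, G} = {D, G}, not the whole set, so G → D violates BCNF; decompose into {D, G} and {E, G}.
{D, G}: every determinant is a superkey — BCNF.
{E, G}: every determinant is a superkey — BCNF.
Within {A, B, C, E, F}: {A}⁺ ∩ {A, B, C, E, F} = {A, C}, not the whole set, so A → C violates BCNF; decompose into {A, C} and {A, B, E, F}.
{A, C}: every determinant is a superkey — BCNF.
{A, B, E, F}: every determinant is a superkey — BCNF.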